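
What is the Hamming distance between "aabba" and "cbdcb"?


Comparing "aabba" and "cbdcb" position by position:
  Position 0: 'a' vs 'c' => differ
  Position 1: 'a' vs 'b' => differ
  Position 2: 'b' vs 'd' => differ
  Position 3: 'b' vs 'c' => differ
  Position 4: 'a' vs 'b' => differ
Total differences (Hamming distance): 5

5


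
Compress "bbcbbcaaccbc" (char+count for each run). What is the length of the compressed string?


Input: bbcbbcaaccbc
Runs:
  'b' x 2 => "b2"
  'c' x 1 => "c1"
  'b' x 2 => "b2"
  'c' x 1 => "c1"
  'a' x 2 => "a2"
  'c' x 2 => "c2"
  'b' x 1 => "b1"
  'c' x 1 => "c1"
Compressed: "b2c1b2c1a2c2b1c1"
Compressed length: 16

16


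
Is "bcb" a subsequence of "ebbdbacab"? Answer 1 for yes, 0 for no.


Check if "bcb" is a subsequence of "ebbdbacab"
Greedy scan:
  Position 0 ('e'): no match needed
  Position 1 ('b'): matches sub[0] = 'b'
  Position 2 ('b'): no match needed
  Position 3 ('d'): no match needed
  Position 4 ('b'): no match needed
  Position 5 ('a'): no match needed
  Position 6 ('c'): matches sub[1] = 'c'
  Position 7 ('a'): no match needed
  Position 8 ('b'): matches sub[2] = 'b'
All 3 characters matched => is a subsequence

1


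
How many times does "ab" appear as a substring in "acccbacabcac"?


Searching for "ab" in "acccbacabcac"
Scanning each position:
  Position 0: "ac" => no
  Position 1: "cc" => no
  Position 2: "cc" => no
  Position 3: "cb" => no
  Position 4: "ba" => no
  Position 5: "ac" => no
  Position 6: "ca" => no
  Position 7: "ab" => MATCH
  Position 8: "bc" => no
  Position 9: "ca" => no
  Position 10: "ac" => no
Total occurrences: 1

1


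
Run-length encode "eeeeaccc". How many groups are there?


Input: eeeeaccc
Scanning for consecutive runs:
  Group 1: 'e' x 4 (positions 0-3)
  Group 2: 'a' x 1 (positions 4-4)
  Group 3: 'c' x 3 (positions 5-7)
Total groups: 3

3


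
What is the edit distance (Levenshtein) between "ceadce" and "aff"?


Computing edit distance: "ceadce" -> "aff"
DP table:
           a    f    f
      0    1    2    3
  c   1    1    2    3
  e   2    2    2    3
  a   3    2    3    3
  d   4    3    3    4
  c   5    4    4    4
  e   6    5    5    5
Edit distance = dp[6][3] = 5

5


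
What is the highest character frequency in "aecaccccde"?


Input: aecaccccde
Character counts:
  'a': 2
  'c': 5
  'd': 1
  'e': 2
Maximum frequency: 5

5


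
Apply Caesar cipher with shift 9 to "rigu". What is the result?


Caesar cipher: shift "rigu" by 9
  'r' (pos 17) + 9 = pos 0 = 'a'
  'i' (pos 8) + 9 = pos 17 = 'r'
  'g' (pos 6) + 9 = pos 15 = 'p'
  'u' (pos 20) + 9 = pos 3 = 'd'
Result: arpd

arpd


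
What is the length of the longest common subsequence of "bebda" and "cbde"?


LCS of "bebda" and "cbde"
DP table:
           c    b    d    e
      0    0    0    0    0
  b   0    0    1    1    1
  e   0    0    1    1    2
  b   0    0    1    1    2
  d   0    0    1    2    2
  a   0    0    1    2    2
LCS length = dp[5][4] = 2

2


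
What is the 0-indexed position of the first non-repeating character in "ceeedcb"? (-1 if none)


Input: ceeedcb
Character frequencies:
  'b': 1
  'c': 2
  'd': 1
  'e': 3
Scanning left to right for freq == 1:
  Position 0 ('c'): freq=2, skip
  Position 1 ('e'): freq=3, skip
  Position 2 ('e'): freq=3, skip
  Position 3 ('e'): freq=3, skip
  Position 4 ('d'): unique! => answer = 4

4


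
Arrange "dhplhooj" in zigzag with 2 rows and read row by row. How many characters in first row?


Zigzag "dhplhooj" into 2 rows:
Placing characters:
  'd' => row 0
  'h' => row 1
  'p' => row 0
  'l' => row 1
  'h' => row 0
  'o' => row 1
  'o' => row 0
  'j' => row 1
Rows:
  Row 0: "dpho"
  Row 1: "hloj"
First row length: 4

4


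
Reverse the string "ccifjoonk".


Input: ccifjoonk
Reading characters right to left:
  Position 8: 'k'
  Position 7: 'n'
  Position 6: 'o'
  Position 5: 'o'
  Position 4: 'j'
  Position 3: 'f'
  Position 2: 'i'
  Position 1: 'c'
  Position 0: 'c'
Reversed: knoojficc

knoojficc


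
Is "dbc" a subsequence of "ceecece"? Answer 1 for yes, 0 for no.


Check if "dbc" is a subsequence of "ceecece"
Greedy scan:
  Position 0 ('c'): no match needed
  Position 1 ('e'): no match needed
  Position 2 ('e'): no match needed
  Position 3 ('c'): no match needed
  Position 4 ('e'): no match needed
  Position 5 ('c'): no match needed
  Position 6 ('e'): no match needed
Only matched 0/3 characters => not a subsequence

0


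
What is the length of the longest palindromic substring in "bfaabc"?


Input: "bfaabc"
Checking substrings for palindromes:
  [2:4] "aa" (len 2) => palindrome
Longest palindromic substring: "aa" with length 2

2


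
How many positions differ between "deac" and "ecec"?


Comparing "deac" and "ecec" position by position:
  Position 0: 'd' vs 'e' => DIFFER
  Position 1: 'e' vs 'c' => DIFFER
  Position 2: 'a' vs 'e' => DIFFER
  Position 3: 'c' vs 'c' => same
Positions that differ: 3

3


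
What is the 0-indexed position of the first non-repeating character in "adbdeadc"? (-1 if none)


Input: adbdeadc
Character frequencies:
  'a': 2
  'b': 1
  'c': 1
  'd': 3
  'e': 1
Scanning left to right for freq == 1:
  Position 0 ('a'): freq=2, skip
  Position 1 ('d'): freq=3, skip
  Position 2 ('b'): unique! => answer = 2

2


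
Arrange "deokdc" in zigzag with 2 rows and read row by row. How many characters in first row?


Zigzag "deokdc" into 2 rows:
Placing characters:
  'd' => row 0
  'e' => row 1
  'o' => row 0
  'k' => row 1
  'd' => row 0
  'c' => row 1
Rows:
  Row 0: "dod"
  Row 1: "ekc"
First row length: 3

3


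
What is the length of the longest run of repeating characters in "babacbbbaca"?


Input: "babacbbbaca"
Scanning for longest run:
  Position 1 ('a'): new char, reset run to 1
  Position 2 ('b'): new char, reset run to 1
  Position 3 ('a'): new char, reset run to 1
  Position 4 ('c'): new char, reset run to 1
  Position 5 ('b'): new char, reset run to 1
  Position 6 ('b'): continues run of 'b', length=2
  Position 7 ('b'): continues run of 'b', length=3
  Position 8 ('a'): new char, reset run to 1
  Position 9 ('c'): new char, reset run to 1
  Position 10 ('a'): new char, reset run to 1
Longest run: 'b' with length 3

3


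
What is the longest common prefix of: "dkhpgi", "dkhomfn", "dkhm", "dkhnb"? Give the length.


Words: dkhpgi, dkhomfn, dkhm, dkhnb
  Position 0: all 'd' => match
  Position 1: all 'k' => match
  Position 2: all 'h' => match
  Position 3: ('p', 'o', 'm', 'n') => mismatch, stop
LCP = "dkh" (length 3)

3


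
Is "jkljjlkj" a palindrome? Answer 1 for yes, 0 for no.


Input: jkljjlkj
Reversed: jkljjlkj
  Compare pos 0 ('j') with pos 7 ('j'): match
  Compare pos 1 ('k') with pos 6 ('k'): match
  Compare pos 2 ('l') with pos 5 ('l'): match
  Compare pos 3 ('j') with pos 4 ('j'): match
Result: palindrome

1


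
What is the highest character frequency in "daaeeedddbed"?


Input: daaeeedddbed
Character counts:
  'a': 2
  'b': 1
  'd': 5
  'e': 4
Maximum frequency: 5

5


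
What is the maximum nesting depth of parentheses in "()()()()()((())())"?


Input: "()()()()()((())())"
Tracking depth:
  Position 0 '(': depth becomes 1
  Position 1 ')': depth becomes 0
  Position 2 '(': depth becomes 1
  Position 3 ')': depth becomes 0
  Position 4 '(': depth becomes 1
  Position 5 ')': depth becomes 0
  Position 6 '(': depth becomes 1
  Position 7 ')': depth becomes 0
  Position 8 '(': depth becomes 1
  Position 9 ')': depth becomes 0
  Position 10 '(': depth becomes 1
  Position 11 '(': depth becomes 2
  Position 12 '(': depth becomes 3
  Position 13 ')': depth becomes 2
  Position 14 ')': depth becomes 1
  Position 15 '(': depth becomes 2
  Position 16 ')': depth becomes 1
  Position 17 ')': depth becomes 0
Maximum depth reached: 3

3


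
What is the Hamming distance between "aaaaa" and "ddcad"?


Comparing "aaaaa" and "ddcad" position by position:
  Position 0: 'a' vs 'd' => differ
  Position 1: 'a' vs 'd' => differ
  Position 2: 'a' vs 'c' => differ
  Position 3: 'a' vs 'a' => same
  Position 4: 'a' vs 'd' => differ
Total differences (Hamming distance): 4

4


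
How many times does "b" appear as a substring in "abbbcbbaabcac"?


Searching for "b" in "abbbcbbaabcac"
Scanning each position:
  Position 0: "a" => no
  Position 1: "b" => MATCH
  Position 2: "b" => MATCH
  Position 3: "b" => MATCH
  Position 4: "c" => no
  Position 5: "b" => MATCH
  Position 6: "b" => MATCH
  Position 7: "a" => no
  Position 8: "a" => no
  Position 9: "b" => MATCH
  Position 10: "c" => no
  Position 11: "a" => no
  Position 12: "c" => no
Total occurrences: 6

6


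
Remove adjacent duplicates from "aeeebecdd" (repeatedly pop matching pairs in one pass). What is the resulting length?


Input: aeeebecdd
Stack-based adjacent duplicate removal:
  Read 'a': push. Stack: a
  Read 'e': push. Stack: ae
  Read 'e': matches stack top 'e' => pop. Stack: a
  Read 'e': push. Stack: ae
  Read 'b': push. Stack: aeb
  Read 'e': push. Stack: aebe
  Read 'c': push. Stack: aebec
  Read 'd': push. Stack: aebecd
  Read 'd': matches stack top 'd' => pop. Stack: aebec
Final stack: "aebec" (length 5)

5


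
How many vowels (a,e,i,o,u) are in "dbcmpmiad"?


Input: dbcmpmiad
Checking each character:
  'd' at position 0: consonant
  'b' at position 1: consonant
  'c' at position 2: consonant
  'm' at position 3: consonant
  'p' at position 4: consonant
  'm' at position 5: consonant
  'i' at position 6: vowel (running total: 1)
  'a' at position 7: vowel (running total: 2)
  'd' at position 8: consonant
Total vowels: 2

2


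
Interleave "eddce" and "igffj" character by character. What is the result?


Interleaving "eddce" and "igffj":
  Position 0: 'e' from first, 'i' from second => "ei"
  Position 1: 'd' from first, 'g' from second => "dg"
  Position 2: 'd' from first, 'f' from second => "df"
  Position 3: 'c' from first, 'f' from second => "cf"
  Position 4: 'e' from first, 'j' from second => "ej"
Result: eidgdfcfej

eidgdfcfej


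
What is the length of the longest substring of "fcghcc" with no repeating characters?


Input: "fcghcc"
Sliding window (track last position of each char):
  Position 0 ('f'): window [0,0] length 1 -- new best
  Position 1 ('c'): window [0,1] length 2 -- new best
  Position 2 ('g'): window [0,2] length 3 -- new best
  Position 3 ('h'): window [0,3] length 4 -- new best
  Position 4 ('c'): repeat (last at 1), move window start to 2
  Position 4 ('c'): window [2,4] length 3
  Position 5 ('c'): repeat (last at 4), move window start to 5
  Position 5 ('c'): window [5,5] length 1
Longest substring with no repeats: "fcgh" with length 4

4


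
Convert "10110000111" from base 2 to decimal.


Input: "10110000111" in base 2
Positional expansion:
  Digit '1' (value 1) x 2^10 = 1024
  Digit '0' (value 0) x 2^9 = 0
  Digit '1' (value 1) x 2^8 = 256
  Digit '1' (value 1) x 2^7 = 128
  Digit '0' (value 0) x 2^6 = 0
  Digit '0' (value 0) x 2^5 = 0
  Digit '0' (value 0) x 2^4 = 0
  Digit '0' (value 0) x 2^3 = 0
  Digit '1' (value 1) x 2^2 = 4
  Digit '1' (value 1) x 2^1 = 2
  Digit '1' (value 1) x 2^0 = 1
Sum = 1415

1415


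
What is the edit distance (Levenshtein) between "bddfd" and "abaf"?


Computing edit distance: "bddfd" -> "abaf"
DP table:
           a    b    a    f
      0    1    2    3    4
  b   1    1    1    2    3
  d   2    2    2    2    3
  d   3    3    3    3    3
  f   4    4    4    4    3
  d   5    5    5    5    4
Edit distance = dp[5][4] = 4

4


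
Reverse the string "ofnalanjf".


Input: ofnalanjf
Reading characters right to left:
  Position 8: 'f'
  Position 7: 'j'
  Position 6: 'n'
  Position 5: 'a'
  Position 4: 'l'
  Position 3: 'a'
  Position 2: 'n'
  Position 1: 'f'
  Position 0: 'o'
Reversed: fjnalanfo

fjnalanfo


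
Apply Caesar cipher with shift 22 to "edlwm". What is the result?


Caesar cipher: shift "edlwm" by 22
  'e' (pos 4) + 22 = pos 0 = 'a'
  'd' (pos 3) + 22 = pos 25 = 'z'
  'l' (pos 11) + 22 = pos 7 = 'h'
  'w' (pos 22) + 22 = pos 18 = 's'
  'm' (pos 12) + 22 = pos 8 = 'i'
Result: azhsi

azhsi


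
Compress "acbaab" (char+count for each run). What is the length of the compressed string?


Input: acbaab
Runs:
  'a' x 1 => "a1"
  'c' x 1 => "c1"
  'b' x 1 => "b1"
  'a' x 2 => "a2"
  'b' x 1 => "b1"
Compressed: "a1c1b1a2b1"
Compressed length: 10

10


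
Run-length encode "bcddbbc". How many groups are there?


Input: bcddbbc
Scanning for consecutive runs:
  Group 1: 'b' x 1 (positions 0-0)
  Group 2: 'c' x 1 (positions 1-1)
  Group 3: 'd' x 2 (positions 2-3)
  Group 4: 'b' x 2 (positions 4-5)
  Group 5: 'c' x 1 (positions 6-6)
Total groups: 5

5


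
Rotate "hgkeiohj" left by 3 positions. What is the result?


Input: "hgkeiohj", rotate left by 3
First 3 characters: "hgk"
Remaining characters: "eiohj"
Concatenate remaining + first: "eiohj" + "hgk" = "eiohjhgk"

eiohjhgk


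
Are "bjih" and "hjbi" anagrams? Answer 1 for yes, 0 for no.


Strings: "bjih", "hjbi"
Sorted first:  bhij
Sorted second: bhij
Sorted forms match => anagrams

1


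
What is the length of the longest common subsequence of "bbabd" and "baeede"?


LCS of "bbabd" and "baeede"
DP table:
           b    a    e    e    d    e
      0    0    0    0    0    0    0
  b   0    1    1    1    1    1    1
  b   0    1    1    1    1    1    1
  a   0    1    2    2    2    2    2
  b   0    1    2    2    2    2    2
  d   0    1    2    2    2    3    3
LCS length = dp[5][6] = 3

3


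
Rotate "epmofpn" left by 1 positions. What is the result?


Input: "epmofpn", rotate left by 1
First 1 characters: "e"
Remaining characters: "pmofpn"
Concatenate remaining + first: "pmofpn" + "e" = "pmofpne"

pmofpne


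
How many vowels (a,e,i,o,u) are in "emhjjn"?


Input: emhjjn
Checking each character:
  'e' at position 0: vowel (running total: 1)
  'm' at position 1: consonant
  'h' at position 2: consonant
  'j' at position 3: consonant
  'j' at position 4: consonant
  'n' at position 5: consonant
Total vowels: 1

1


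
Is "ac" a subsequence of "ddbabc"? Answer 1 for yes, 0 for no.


Check if "ac" is a subsequence of "ddbabc"
Greedy scan:
  Position 0 ('d'): no match needed
  Position 1 ('d'): no match needed
  Position 2 ('b'): no match needed
  Position 3 ('a'): matches sub[0] = 'a'
  Position 4 ('b'): no match needed
  Position 5 ('c'): matches sub[1] = 'c'
All 2 characters matched => is a subsequence

1


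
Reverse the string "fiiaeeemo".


Input: fiiaeeemo
Reading characters right to left:
  Position 8: 'o'
  Position 7: 'm'
  Position 6: 'e'
  Position 5: 'e'
  Position 4: 'e'
  Position 3: 'a'
  Position 2: 'i'
  Position 1: 'i'
  Position 0: 'f'
Reversed: omeeeaiif

omeeeaiif


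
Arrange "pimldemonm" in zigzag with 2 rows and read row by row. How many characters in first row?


Zigzag "pimldemonm" into 2 rows:
Placing characters:
  'p' => row 0
  'i' => row 1
  'm' => row 0
  'l' => row 1
  'd' => row 0
  'e' => row 1
  'm' => row 0
  'o' => row 1
  'n' => row 0
  'm' => row 1
Rows:
  Row 0: "pmdmn"
  Row 1: "ileom"
First row length: 5

5


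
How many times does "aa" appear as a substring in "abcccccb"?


Searching for "aa" in "abcccccb"
Scanning each position:
  Position 0: "ab" => no
  Position 1: "bc" => no
  Position 2: "cc" => no
  Position 3: "cc" => no
  Position 4: "cc" => no
  Position 5: "cc" => no
  Position 6: "cb" => no
Total occurrences: 0

0


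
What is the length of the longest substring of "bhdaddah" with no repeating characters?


Input: "bhdaddah"
Sliding window (track last position of each char):
  Position 0 ('b'): window [0,0] length 1 -- new best
  Position 1 ('h'): window [0,1] length 2 -- new best
  Position 2 ('d'): window [0,2] length 3 -- new best
  Position 3 ('a'): window [0,3] length 4 -- new best
  Position 4 ('d'): repeat (last at 2), move window start to 3
  Position 4 ('d'): window [3,4] length 2
  Position 5 ('d'): repeat (last at 4), move window start to 5
  Position 5 ('d'): window [5,5] length 1
  Position 6 ('a'): window [5,6] length 2
  Position 7 ('h'): window [5,7] length 3
Longest substring with no repeats: "bhda" with length 4

4


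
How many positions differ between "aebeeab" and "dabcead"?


Comparing "aebeeab" and "dabcead" position by position:
  Position 0: 'a' vs 'd' => DIFFER
  Position 1: 'e' vs 'a' => DIFFER
  Position 2: 'b' vs 'b' => same
  Position 3: 'e' vs 'c' => DIFFER
  Position 4: 'e' vs 'e' => same
  Position 5: 'a' vs 'a' => same
  Position 6: 'b' vs 'd' => DIFFER
Positions that differ: 4

4


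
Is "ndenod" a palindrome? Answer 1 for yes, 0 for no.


Input: ndenod
Reversed: donedn
  Compare pos 0 ('n') with pos 5 ('d'): MISMATCH
  Compare pos 1 ('d') with pos 4 ('o'): MISMATCH
  Compare pos 2 ('e') with pos 3 ('n'): MISMATCH
Result: not a palindrome

0


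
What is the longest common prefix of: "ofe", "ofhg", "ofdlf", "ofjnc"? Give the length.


Words: ofe, ofhg, ofdlf, ofjnc
  Position 0: all 'o' => match
  Position 1: all 'f' => match
  Position 2: ('e', 'h', 'd', 'j') => mismatch, stop
LCP = "of" (length 2)

2


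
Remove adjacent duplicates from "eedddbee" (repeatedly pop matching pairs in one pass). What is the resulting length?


Input: eedddbee
Stack-based adjacent duplicate removal:
  Read 'e': push. Stack: e
  Read 'e': matches stack top 'e' => pop. Stack: (empty)
  Read 'd': push. Stack: d
  Read 'd': matches stack top 'd' => pop. Stack: (empty)
  Read 'd': push. Stack: d
  Read 'b': push. Stack: db
  Read 'e': push. Stack: dbe
  Read 'e': matches stack top 'e' => pop. Stack: db
Final stack: "db" (length 2)

2


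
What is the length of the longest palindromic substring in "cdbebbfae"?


Input: "cdbebbfae"
Checking substrings for palindromes:
  [2:5] "beb" (len 3) => palindrome
  [4:6] "bb" (len 2) => palindrome
Longest palindromic substring: "beb" with length 3

3


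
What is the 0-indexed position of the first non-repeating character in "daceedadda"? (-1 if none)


Input: daceedadda
Character frequencies:
  'a': 3
  'c': 1
  'd': 4
  'e': 2
Scanning left to right for freq == 1:
  Position 0 ('d'): freq=4, skip
  Position 1 ('a'): freq=3, skip
  Position 2 ('c'): unique! => answer = 2

2


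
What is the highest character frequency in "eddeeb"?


Input: eddeeb
Character counts:
  'b': 1
  'd': 2
  'e': 3
Maximum frequency: 3

3


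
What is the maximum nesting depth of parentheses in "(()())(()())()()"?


Input: "(()())(()())()()"
Tracking depth:
  Position 0 '(': depth becomes 1
  Position 1 '(': depth becomes 2
  Position 2 ')': depth becomes 1
  Position 3 '(': depth becomes 2
  Position 4 ')': depth becomes 1
  Position 5 ')': depth becomes 0
  Position 6 '(': depth becomes 1
  Position 7 '(': depth becomes 2
  Position 8 ')': depth becomes 1
  Position 9 '(': depth becomes 2
  Position 10 ')': depth becomes 1
  Position 11 ')': depth becomes 0
  Position 12 '(': depth becomes 1
  Position 13 ')': depth becomes 0
  Position 14 '(': depth becomes 1
  Position 15 ')': depth becomes 0
Maximum depth reached: 2

2


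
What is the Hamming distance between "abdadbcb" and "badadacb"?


Comparing "abdadbcb" and "badadacb" position by position:
  Position 0: 'a' vs 'b' => differ
  Position 1: 'b' vs 'a' => differ
  Position 2: 'd' vs 'd' => same
  Position 3: 'a' vs 'a' => same
  Position 4: 'd' vs 'd' => same
  Position 5: 'b' vs 'a' => differ
  Position 6: 'c' vs 'c' => same
  Position 7: 'b' vs 'b' => same
Total differences (Hamming distance): 3

3


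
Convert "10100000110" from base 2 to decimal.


Input: "10100000110" in base 2
Positional expansion:
  Digit '1' (value 1) x 2^10 = 1024
  Digit '0' (value 0) x 2^9 = 0
  Digit '1' (value 1) x 2^8 = 256
  Digit '0' (value 0) x 2^7 = 0
  Digit '0' (value 0) x 2^6 = 0
  Digit '0' (value 0) x 2^5 = 0
  Digit '0' (value 0) x 2^4 = 0
  Digit '0' (value 0) x 2^3 = 0
  Digit '1' (value 1) x 2^2 = 4
  Digit '1' (value 1) x 2^1 = 2
  Digit '0' (value 0) x 2^0 = 0
Sum = 1286

1286


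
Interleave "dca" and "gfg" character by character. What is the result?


Interleaving "dca" and "gfg":
  Position 0: 'd' from first, 'g' from second => "dg"
  Position 1: 'c' from first, 'f' from second => "cf"
  Position 2: 'a' from first, 'g' from second => "ag"
Result: dgcfag

dgcfag


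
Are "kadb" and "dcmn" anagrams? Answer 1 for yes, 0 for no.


Strings: "kadb", "dcmn"
Sorted first:  abdk
Sorted second: cdmn
Differ at position 0: 'a' vs 'c' => not anagrams

0


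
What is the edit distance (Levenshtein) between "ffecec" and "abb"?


Computing edit distance: "ffecec" -> "abb"
DP table:
           a    b    b
      0    1    2    3
  f   1    1    2    3
  f   2    2    2    3
  e   3    3    3    3
  c   4    4    4    4
  e   5    5    5    5
  c   6    6    6    6
Edit distance = dp[6][3] = 6

6


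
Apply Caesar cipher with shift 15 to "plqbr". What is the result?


Caesar cipher: shift "plqbr" by 15
  'p' (pos 15) + 15 = pos 4 = 'e'
  'l' (pos 11) + 15 = pos 0 = 'a'
  'q' (pos 16) + 15 = pos 5 = 'f'
  'b' (pos 1) + 15 = pos 16 = 'q'
  'r' (pos 17) + 15 = pos 6 = 'g'
Result: eafqg

eafqg


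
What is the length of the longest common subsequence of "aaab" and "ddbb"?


LCS of "aaab" and "ddbb"
DP table:
           d    d    b    b
      0    0    0    0    0
  a   0    0    0    0    0
  a   0    0    0    0    0
  a   0    0    0    0    0
  b   0    0    0    1    1
LCS length = dp[4][4] = 1

1


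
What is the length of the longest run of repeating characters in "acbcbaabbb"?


Input: "acbcbaabbb"
Scanning for longest run:
  Position 1 ('c'): new char, reset run to 1
  Position 2 ('b'): new char, reset run to 1
  Position 3 ('c'): new char, reset run to 1
  Position 4 ('b'): new char, reset run to 1
  Position 5 ('a'): new char, reset run to 1
  Position 6 ('a'): continues run of 'a', length=2
  Position 7 ('b'): new char, reset run to 1
  Position 8 ('b'): continues run of 'b', length=2
  Position 9 ('b'): continues run of 'b', length=3
Longest run: 'b' with length 3

3


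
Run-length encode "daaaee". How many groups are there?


Input: daaaee
Scanning for consecutive runs:
  Group 1: 'd' x 1 (positions 0-0)
  Group 2: 'a' x 3 (positions 1-3)
  Group 3: 'e' x 2 (positions 4-5)
Total groups: 3

3


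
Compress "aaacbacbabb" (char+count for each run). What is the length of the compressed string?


Input: aaacbacbabb
Runs:
  'a' x 3 => "a3"
  'c' x 1 => "c1"
  'b' x 1 => "b1"
  'a' x 1 => "a1"
  'c' x 1 => "c1"
  'b' x 1 => "b1"
  'a' x 1 => "a1"
  'b' x 2 => "b2"
Compressed: "a3c1b1a1c1b1a1b2"
Compressed length: 16

16


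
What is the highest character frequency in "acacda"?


Input: acacda
Character counts:
  'a': 3
  'c': 2
  'd': 1
Maximum frequency: 3

3


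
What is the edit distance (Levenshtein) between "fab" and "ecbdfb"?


Computing edit distance: "fab" -> "ecbdfb"
DP table:
           e    c    b    d    f    b
      0    1    2    3    4    5    6
  f   1    1    2    3    4    4    5
  a   2    2    2    3    4    5    5
  b   3    3    3    2    3    4    5
Edit distance = dp[3][6] = 5

5


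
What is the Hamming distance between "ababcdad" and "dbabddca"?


Comparing "ababcdad" and "dbabddca" position by position:
  Position 0: 'a' vs 'd' => differ
  Position 1: 'b' vs 'b' => same
  Position 2: 'a' vs 'a' => same
  Position 3: 'b' vs 'b' => same
  Position 4: 'c' vs 'd' => differ
  Position 5: 'd' vs 'd' => same
  Position 6: 'a' vs 'c' => differ
  Position 7: 'd' vs 'a' => differ
Total differences (Hamming distance): 4

4


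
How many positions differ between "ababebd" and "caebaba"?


Comparing "ababebd" and "caebaba" position by position:
  Position 0: 'a' vs 'c' => DIFFER
  Position 1: 'b' vs 'a' => DIFFER
  Position 2: 'a' vs 'e' => DIFFER
  Position 3: 'b' vs 'b' => same
  Position 4: 'e' vs 'a' => DIFFER
  Position 5: 'b' vs 'b' => same
  Position 6: 'd' vs 'a' => DIFFER
Positions that differ: 5

5


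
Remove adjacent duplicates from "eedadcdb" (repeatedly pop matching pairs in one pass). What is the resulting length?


Input: eedadcdb
Stack-based adjacent duplicate removal:
  Read 'e': push. Stack: e
  Read 'e': matches stack top 'e' => pop. Stack: (empty)
  Read 'd': push. Stack: d
  Read 'a': push. Stack: da
  Read 'd': push. Stack: dad
  Read 'c': push. Stack: dadc
  Read 'd': push. Stack: dadcd
  Read 'b': push. Stack: dadcdb
Final stack: "dadcdb" (length 6)

6


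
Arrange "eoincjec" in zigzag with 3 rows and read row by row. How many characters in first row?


Zigzag "eoincjec" into 3 rows:
Placing characters:
  'e' => row 0
  'o' => row 1
  'i' => row 2
  'n' => row 1
  'c' => row 0
  'j' => row 1
  'e' => row 2
  'c' => row 1
Rows:
  Row 0: "ec"
  Row 1: "onjc"
  Row 2: "ie"
First row length: 2

2


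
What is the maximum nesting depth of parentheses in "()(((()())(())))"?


Input: "()(((()())(())))"
Tracking depth:
  Position 0 '(': depth becomes 1
  Position 1 ')': depth becomes 0
  Position 2 '(': depth becomes 1
  Position 3 '(': depth becomes 2
  Position 4 '(': depth becomes 3
  Position 5 '(': depth becomes 4
  Position 6 ')': depth becomes 3
  Position 7 '(': depth becomes 4
  Position 8 ')': depth becomes 3
  Position 9 ')': depth becomes 2
  Position 10 '(': depth becomes 3
  Position 11 '(': depth becomes 4
  Position 12 ')': depth becomes 3
  Position 13 ')': depth becomes 2
  Position 14 ')': depth becomes 1
  Position 15 ')': depth becomes 0
Maximum depth reached: 4

4


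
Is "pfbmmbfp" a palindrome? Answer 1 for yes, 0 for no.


Input: pfbmmbfp
Reversed: pfbmmbfp
  Compare pos 0 ('p') with pos 7 ('p'): match
  Compare pos 1 ('f') with pos 6 ('f'): match
  Compare pos 2 ('b') with pos 5 ('b'): match
  Compare pos 3 ('m') with pos 4 ('m'): match
Result: palindrome

1


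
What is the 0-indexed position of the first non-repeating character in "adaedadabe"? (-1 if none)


Input: adaedadabe
Character frequencies:
  'a': 4
  'b': 1
  'd': 3
  'e': 2
Scanning left to right for freq == 1:
  Position 0 ('a'): freq=4, skip
  Position 1 ('d'): freq=3, skip
  Position 2 ('a'): freq=4, skip
  Position 3 ('e'): freq=2, skip
  Position 4 ('d'): freq=3, skip
  Position 5 ('a'): freq=4, skip
  Position 6 ('d'): freq=3, skip
  Position 7 ('a'): freq=4, skip
  Position 8 ('b'): unique! => answer = 8

8


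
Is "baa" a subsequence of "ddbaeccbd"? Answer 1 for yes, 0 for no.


Check if "baa" is a subsequence of "ddbaeccbd"
Greedy scan:
  Position 0 ('d'): no match needed
  Position 1 ('d'): no match needed
  Position 2 ('b'): matches sub[0] = 'b'
  Position 3 ('a'): matches sub[1] = 'a'
  Position 4 ('e'): no match needed
  Position 5 ('c'): no match needed
  Position 6 ('c'): no match needed
  Position 7 ('b'): no match needed
  Position 8 ('d'): no match needed
Only matched 2/3 characters => not a subsequence

0


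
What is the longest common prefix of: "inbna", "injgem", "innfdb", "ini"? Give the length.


Words: inbna, injgem, innfdb, ini
  Position 0: all 'i' => match
  Position 1: all 'n' => match
  Position 2: ('b', 'j', 'n', 'i') => mismatch, stop
LCP = "in" (length 2)

2


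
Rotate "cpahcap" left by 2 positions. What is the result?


Input: "cpahcap", rotate left by 2
First 2 characters: "cp"
Remaining characters: "ahcap"
Concatenate remaining + first: "ahcap" + "cp" = "ahcapcp"

ahcapcp


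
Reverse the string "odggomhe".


Input: odggomhe
Reading characters right to left:
  Position 7: 'e'
  Position 6: 'h'
  Position 5: 'm'
  Position 4: 'o'
  Position 3: 'g'
  Position 2: 'g'
  Position 1: 'd'
  Position 0: 'o'
Reversed: ehmoggdo

ehmoggdo


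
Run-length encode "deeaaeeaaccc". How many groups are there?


Input: deeaaeeaaccc
Scanning for consecutive runs:
  Group 1: 'd' x 1 (positions 0-0)
  Group 2: 'e' x 2 (positions 1-2)
  Group 3: 'a' x 2 (positions 3-4)
  Group 4: 'e' x 2 (positions 5-6)
  Group 5: 'a' x 2 (positions 7-8)
  Group 6: 'c' x 3 (positions 9-11)
Total groups: 6

6


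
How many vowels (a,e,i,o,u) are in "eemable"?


Input: eemable
Checking each character:
  'e' at position 0: vowel (running total: 1)
  'e' at position 1: vowel (running total: 2)
  'm' at position 2: consonant
  'a' at position 3: vowel (running total: 3)
  'b' at position 4: consonant
  'l' at position 5: consonant
  'e' at position 6: vowel (running total: 4)
Total vowels: 4

4


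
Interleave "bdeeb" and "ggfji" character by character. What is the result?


Interleaving "bdeeb" and "ggfji":
  Position 0: 'b' from first, 'g' from second => "bg"
  Position 1: 'd' from first, 'g' from second => "dg"
  Position 2: 'e' from first, 'f' from second => "ef"
  Position 3: 'e' from first, 'j' from second => "ej"
  Position 4: 'b' from first, 'i' from second => "bi"
Result: bgdgefejbi

bgdgefejbi


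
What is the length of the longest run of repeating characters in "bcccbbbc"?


Input: "bcccbbbc"
Scanning for longest run:
  Position 1 ('c'): new char, reset run to 1
  Position 2 ('c'): continues run of 'c', length=2
  Position 3 ('c'): continues run of 'c', length=3
  Position 4 ('b'): new char, reset run to 1
  Position 5 ('b'): continues run of 'b', length=2
  Position 6 ('b'): continues run of 'b', length=3
  Position 7 ('c'): new char, reset run to 1
Longest run: 'c' with length 3

3


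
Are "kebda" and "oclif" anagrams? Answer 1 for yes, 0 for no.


Strings: "kebda", "oclif"
Sorted first:  abdek
Sorted second: cfilo
Differ at position 0: 'a' vs 'c' => not anagrams

0


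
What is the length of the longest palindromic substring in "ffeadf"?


Input: "ffeadf"
Checking substrings for palindromes:
  [0:2] "ff" (len 2) => palindrome
Longest palindromic substring: "ff" with length 2

2


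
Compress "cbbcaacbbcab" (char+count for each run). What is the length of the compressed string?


Input: cbbcaacbbcab
Runs:
  'c' x 1 => "c1"
  'b' x 2 => "b2"
  'c' x 1 => "c1"
  'a' x 2 => "a2"
  'c' x 1 => "c1"
  'b' x 2 => "b2"
  'c' x 1 => "c1"
  'a' x 1 => "a1"
  'b' x 1 => "b1"
Compressed: "c1b2c1a2c1b2c1a1b1"
Compressed length: 18

18


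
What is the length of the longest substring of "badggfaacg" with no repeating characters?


Input: "badggfaacg"
Sliding window (track last position of each char):
  Position 0 ('b'): window [0,0] length 1 -- new best
  Position 1 ('a'): window [0,1] length 2 -- new best
  Position 2 ('d'): window [0,2] length 3 -- new best
  Position 3 ('g'): window [0,3] length 4 -- new best
  Position 4 ('g'): repeat (last at 3), move window start to 4
  Position 4 ('g'): window [4,4] length 1
  Position 5 ('f'): window [4,5] length 2
  Position 6 ('a'): window [4,6] length 3
  Position 7 ('a'): repeat (last at 6), move window start to 7
  Position 7 ('a'): window [7,7] length 1
  Position 8 ('c'): window [7,8] length 2
  Position 9 ('g'): window [7,9] length 3
Longest substring with no repeats: "badg" with length 4

4


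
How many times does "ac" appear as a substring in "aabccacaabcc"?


Searching for "ac" in "aabccacaabcc"
Scanning each position:
  Position 0: "aa" => no
  Position 1: "ab" => no
  Position 2: "bc" => no
  Position 3: "cc" => no
  Position 4: "ca" => no
  Position 5: "ac" => MATCH
  Position 6: "ca" => no
  Position 7: "aa" => no
  Position 8: "ab" => no
  Position 9: "bc" => no
  Position 10: "cc" => no
Total occurrences: 1

1


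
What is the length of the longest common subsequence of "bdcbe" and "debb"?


LCS of "bdcbe" and "debb"
DP table:
           d    e    b    b
      0    0    0    0    0
  b   0    0    0    1    1
  d   0    1    1    1    1
  c   0    1    1    1    1
  b   0    1    1    2    2
  e   0    1    2    2    2
LCS length = dp[5][4] = 2

2


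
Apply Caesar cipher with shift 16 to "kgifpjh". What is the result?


Caesar cipher: shift "kgifpjh" by 16
  'k' (pos 10) + 16 = pos 0 = 'a'
  'g' (pos 6) + 16 = pos 22 = 'w'
  'i' (pos 8) + 16 = pos 24 = 'y'
  'f' (pos 5) + 16 = pos 21 = 'v'
  'p' (pos 15) + 16 = pos 5 = 'f'
  'j' (pos 9) + 16 = pos 25 = 'z'
  'h' (pos 7) + 16 = pos 23 = 'x'
Result: awyvfzx

awyvfzx


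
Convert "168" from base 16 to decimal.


Input: "168" in base 16
Positional expansion:
  Digit '1' (value 1) x 16^2 = 256
  Digit '6' (value 6) x 16^1 = 96
  Digit '8' (value 8) x 16^0 = 8
Sum = 360

360


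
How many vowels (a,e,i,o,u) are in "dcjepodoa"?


Input: dcjepodoa
Checking each character:
  'd' at position 0: consonant
  'c' at position 1: consonant
  'j' at position 2: consonant
  'e' at position 3: vowel (running total: 1)
  'p' at position 4: consonant
  'o' at position 5: vowel (running total: 2)
  'd' at position 6: consonant
  'o' at position 7: vowel (running total: 3)
  'a' at position 8: vowel (running total: 4)
Total vowels: 4

4


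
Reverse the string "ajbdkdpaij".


Input: ajbdkdpaij
Reading characters right to left:
  Position 9: 'j'
  Position 8: 'i'
  Position 7: 'a'
  Position 6: 'p'
  Position 5: 'd'
  Position 4: 'k'
  Position 3: 'd'
  Position 2: 'b'
  Position 1: 'j'
  Position 0: 'a'
Reversed: jiapdkdbja

jiapdkdbja


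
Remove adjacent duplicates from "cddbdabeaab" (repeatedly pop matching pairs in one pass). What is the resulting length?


Input: cddbdabeaab
Stack-based adjacent duplicate removal:
  Read 'c': push. Stack: c
  Read 'd': push. Stack: cd
  Read 'd': matches stack top 'd' => pop. Stack: c
  Read 'b': push. Stack: cb
  Read 'd': push. Stack: cbd
  Read 'a': push. Stack: cbda
  Read 'b': push. Stack: cbdab
  Read 'e': push. Stack: cbdabe
  Read 'a': push. Stack: cbdabea
  Read 'a': matches stack top 'a' => pop. Stack: cbdabe
  Read 'b': push. Stack: cbdabeb
Final stack: "cbdabeb" (length 7)

7


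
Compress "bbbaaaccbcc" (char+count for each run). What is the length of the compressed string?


Input: bbbaaaccbcc
Runs:
  'b' x 3 => "b3"
  'a' x 3 => "a3"
  'c' x 2 => "c2"
  'b' x 1 => "b1"
  'c' x 2 => "c2"
Compressed: "b3a3c2b1c2"
Compressed length: 10

10


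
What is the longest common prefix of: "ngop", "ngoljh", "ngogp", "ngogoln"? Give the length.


Words: ngop, ngoljh, ngogp, ngogoln
  Position 0: all 'n' => match
  Position 1: all 'g' => match
  Position 2: all 'o' => match
  Position 3: ('p', 'l', 'g', 'g') => mismatch, stop
LCP = "ngo" (length 3)

3


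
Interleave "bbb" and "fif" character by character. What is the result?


Interleaving "bbb" and "fif":
  Position 0: 'b' from first, 'f' from second => "bf"
  Position 1: 'b' from first, 'i' from second => "bi"
  Position 2: 'b' from first, 'f' from second => "bf"
Result: bfbibf

bfbibf


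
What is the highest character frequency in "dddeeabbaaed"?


Input: dddeeabbaaed
Character counts:
  'a': 3
  'b': 2
  'd': 4
  'e': 3
Maximum frequency: 4

4


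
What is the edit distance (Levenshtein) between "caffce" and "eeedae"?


Computing edit distance: "caffce" -> "eeedae"
DP table:
           e    e    e    d    a    e
      0    1    2    3    4    5    6
  c   1    1    2    3    4    5    6
  a   2    2    2    3    4    4    5
  f   3    3    3    3    4    5    5
  f   4    4    4    4    4    5    6
  c   5    5    5    5    5    5    6
  e   6    5    5    5    6    6    5
Edit distance = dp[6][6] = 5

5


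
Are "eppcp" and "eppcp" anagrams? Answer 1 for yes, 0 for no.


Strings: "eppcp", "eppcp"
Sorted first:  ceppp
Sorted second: ceppp
Sorted forms match => anagrams

1


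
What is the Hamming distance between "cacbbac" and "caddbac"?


Comparing "cacbbac" and "caddbac" position by position:
  Position 0: 'c' vs 'c' => same
  Position 1: 'a' vs 'a' => same
  Position 2: 'c' vs 'd' => differ
  Position 3: 'b' vs 'd' => differ
  Position 4: 'b' vs 'b' => same
  Position 5: 'a' vs 'a' => same
  Position 6: 'c' vs 'c' => same
Total differences (Hamming distance): 2

2


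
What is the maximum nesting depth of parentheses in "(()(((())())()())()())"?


Input: "(()(((())())()())()())"
Tracking depth:
  Position 0 '(': depth becomes 1
  Position 1 '(': depth becomes 2
  Position 2 ')': depth becomes 1
  Position 3 '(': depth becomes 2
  Position 4 '(': depth becomes 3
  Position 5 '(': depth becomes 4
  Position 6 '(': depth becomes 5
  Position 7 ')': depth becomes 4
  Position 8 ')': depth becomes 3
  Position 9 '(': depth becomes 4
  Position 10 ')': depth becomes 3
  Position 11 ')': depth becomes 2
  Position 12 '(': depth becomes 3
  Position 13 ')': depth becomes 2
  Position 14 '(': depth becomes 3
  Position 15 ')': depth becomes 2
  Position 16 ')': depth becomes 1
  Position 17 '(': depth becomes 2
  Position 18 ')': depth becomes 1
  Position 19 '(': depth becomes 2
  Position 20 ')': depth becomes 1
  Position 21 ')': depth becomes 0
Maximum depth reached: 5

5


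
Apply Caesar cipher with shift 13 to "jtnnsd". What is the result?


Caesar cipher: shift "jtnnsd" by 13
  'j' (pos 9) + 13 = pos 22 = 'w'
  't' (pos 19) + 13 = pos 6 = 'g'
  'n' (pos 13) + 13 = pos 0 = 'a'
  'n' (pos 13) + 13 = pos 0 = 'a'
  's' (pos 18) + 13 = pos 5 = 'f'
  'd' (pos 3) + 13 = pos 16 = 'q'
Result: wgaafq

wgaafq


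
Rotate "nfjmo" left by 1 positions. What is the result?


Input: "nfjmo", rotate left by 1
First 1 characters: "n"
Remaining characters: "fjmo"
Concatenate remaining + first: "fjmo" + "n" = "fjmon"

fjmon


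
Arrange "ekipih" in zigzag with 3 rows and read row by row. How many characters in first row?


Zigzag "ekipih" into 3 rows:
Placing characters:
  'e' => row 0
  'k' => row 1
  'i' => row 2
  'p' => row 1
  'i' => row 0
  'h' => row 1
Rows:
  Row 0: "ei"
  Row 1: "kph"
  Row 2: "i"
First row length: 2

2


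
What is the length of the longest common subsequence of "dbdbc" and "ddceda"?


LCS of "dbdbc" and "ddceda"
DP table:
           d    d    c    e    d    a
      0    0    0    0    0    0    0
  d   0    1    1    1    1    1    1
  b   0    1    1    1    1    1    1
  d   0    1    2    2    2    2    2
  b   0    1    2    2    2    2    2
  c   0    1    2    3    3    3    3
LCS length = dp[5][6] = 3

3


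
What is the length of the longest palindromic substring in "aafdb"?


Input: "aafdb"
Checking substrings for palindromes:
  [0:2] "aa" (len 2) => palindrome
Longest palindromic substring: "aa" with length 2

2


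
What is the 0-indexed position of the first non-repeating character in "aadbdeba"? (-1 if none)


Input: aadbdeba
Character frequencies:
  'a': 3
  'b': 2
  'd': 2
  'e': 1
Scanning left to right for freq == 1:
  Position 0 ('a'): freq=3, skip
  Position 1 ('a'): freq=3, skip
  Position 2 ('d'): freq=2, skip
  Position 3 ('b'): freq=2, skip
  Position 4 ('d'): freq=2, skip
  Position 5 ('e'): unique! => answer = 5

5


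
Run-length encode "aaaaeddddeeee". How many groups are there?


Input: aaaaeddddeeee
Scanning for consecutive runs:
  Group 1: 'a' x 4 (positions 0-3)
  Group 2: 'e' x 1 (positions 4-4)
  Group 3: 'd' x 4 (positions 5-8)
  Group 4: 'e' x 4 (positions 9-12)
Total groups: 4

4


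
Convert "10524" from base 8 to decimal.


Input: "10524" in base 8
Positional expansion:
  Digit '1' (value 1) x 8^4 = 4096
  Digit '0' (value 0) x 8^3 = 0
  Digit '5' (value 5) x 8^2 = 320
  Digit '2' (value 2) x 8^1 = 16
  Digit '4' (value 4) x 8^0 = 4
Sum = 4436

4436


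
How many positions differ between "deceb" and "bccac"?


Comparing "deceb" and "bccac" position by position:
  Position 0: 'd' vs 'b' => DIFFER
  Position 1: 'e' vs 'c' => DIFFER
  Position 2: 'c' vs 'c' => same
  Position 3: 'e' vs 'a' => DIFFER
  Position 4: 'b' vs 'c' => DIFFER
Positions that differ: 4

4


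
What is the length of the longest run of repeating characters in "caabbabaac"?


Input: "caabbabaac"
Scanning for longest run:
  Position 1 ('a'): new char, reset run to 1
  Position 2 ('a'): continues run of 'a', length=2
  Position 3 ('b'): new char, reset run to 1
  Position 4 ('b'): continues run of 'b', length=2
  Position 5 ('a'): new char, reset run to 1
  Position 6 ('b'): new char, reset run to 1
  Position 7 ('a'): new char, reset run to 1
  Position 8 ('a'): continues run of 'a', length=2
  Position 9 ('c'): new char, reset run to 1
Longest run: 'a' with length 2

2
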